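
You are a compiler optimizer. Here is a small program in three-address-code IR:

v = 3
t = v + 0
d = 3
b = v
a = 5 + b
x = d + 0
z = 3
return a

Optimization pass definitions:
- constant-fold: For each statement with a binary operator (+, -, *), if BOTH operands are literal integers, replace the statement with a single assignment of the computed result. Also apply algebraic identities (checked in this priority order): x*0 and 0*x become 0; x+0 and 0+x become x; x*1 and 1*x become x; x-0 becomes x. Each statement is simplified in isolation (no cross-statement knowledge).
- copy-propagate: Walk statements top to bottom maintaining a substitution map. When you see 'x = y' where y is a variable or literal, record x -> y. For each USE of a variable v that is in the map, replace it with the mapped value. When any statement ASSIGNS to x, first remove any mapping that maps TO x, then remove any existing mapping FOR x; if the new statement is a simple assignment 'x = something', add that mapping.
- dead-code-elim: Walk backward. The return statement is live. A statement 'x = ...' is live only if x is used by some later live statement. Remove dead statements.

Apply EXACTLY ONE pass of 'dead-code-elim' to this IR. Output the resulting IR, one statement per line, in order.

Applying dead-code-elim statement-by-statement:
  [8] return a  -> KEEP (return); live=['a']
  [7] z = 3  -> DEAD (z not live)
  [6] x = d + 0  -> DEAD (x not live)
  [5] a = 5 + b  -> KEEP; live=['b']
  [4] b = v  -> KEEP; live=['v']
  [3] d = 3  -> DEAD (d not live)
  [2] t = v + 0  -> DEAD (t not live)
  [1] v = 3  -> KEEP; live=[]
Result (4 stmts):
  v = 3
  b = v
  a = 5 + b
  return a

Answer: v = 3
b = v
a = 5 + b
return a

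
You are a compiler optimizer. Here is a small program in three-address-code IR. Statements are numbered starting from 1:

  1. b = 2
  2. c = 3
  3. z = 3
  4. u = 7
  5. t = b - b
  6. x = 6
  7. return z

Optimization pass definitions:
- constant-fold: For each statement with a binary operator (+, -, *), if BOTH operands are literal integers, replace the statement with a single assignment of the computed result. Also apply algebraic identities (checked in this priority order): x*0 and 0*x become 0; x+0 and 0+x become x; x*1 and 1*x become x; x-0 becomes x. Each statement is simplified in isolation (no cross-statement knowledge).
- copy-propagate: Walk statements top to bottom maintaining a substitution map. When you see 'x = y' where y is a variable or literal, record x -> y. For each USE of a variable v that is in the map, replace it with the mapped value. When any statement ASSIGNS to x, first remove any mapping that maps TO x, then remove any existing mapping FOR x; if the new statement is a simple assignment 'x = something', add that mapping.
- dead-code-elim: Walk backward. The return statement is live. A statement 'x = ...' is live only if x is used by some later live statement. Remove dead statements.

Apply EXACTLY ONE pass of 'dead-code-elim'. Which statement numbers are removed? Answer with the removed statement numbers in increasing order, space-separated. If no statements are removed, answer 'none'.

Backward liveness scan:
Stmt 1 'b = 2': DEAD (b not in live set [])
Stmt 2 'c = 3': DEAD (c not in live set [])
Stmt 3 'z = 3': KEEP (z is live); live-in = []
Stmt 4 'u = 7': DEAD (u not in live set ['z'])
Stmt 5 't = b - b': DEAD (t not in live set ['z'])
Stmt 6 'x = 6': DEAD (x not in live set ['z'])
Stmt 7 'return z': KEEP (return); live-in = ['z']
Removed statement numbers: [1, 2, 4, 5, 6]
Surviving IR:
  z = 3
  return z

Answer: 1 2 4 5 6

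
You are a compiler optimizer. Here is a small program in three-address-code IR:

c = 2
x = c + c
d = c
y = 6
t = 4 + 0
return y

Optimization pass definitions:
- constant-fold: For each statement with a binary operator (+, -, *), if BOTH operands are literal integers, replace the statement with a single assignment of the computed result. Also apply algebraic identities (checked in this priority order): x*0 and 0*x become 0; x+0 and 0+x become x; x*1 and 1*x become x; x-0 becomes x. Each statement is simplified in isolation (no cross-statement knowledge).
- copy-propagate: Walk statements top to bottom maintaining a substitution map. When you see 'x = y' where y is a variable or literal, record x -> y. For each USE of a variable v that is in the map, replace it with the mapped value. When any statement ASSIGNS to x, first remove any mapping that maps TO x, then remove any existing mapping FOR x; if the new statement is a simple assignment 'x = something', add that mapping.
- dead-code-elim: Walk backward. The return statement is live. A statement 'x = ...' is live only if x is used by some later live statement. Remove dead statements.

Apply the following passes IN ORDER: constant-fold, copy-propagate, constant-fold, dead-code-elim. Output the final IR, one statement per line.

Answer: return 6

Derivation:
Initial IR:
  c = 2
  x = c + c
  d = c
  y = 6
  t = 4 + 0
  return y
After constant-fold (6 stmts):
  c = 2
  x = c + c
  d = c
  y = 6
  t = 4
  return y
After copy-propagate (6 stmts):
  c = 2
  x = 2 + 2
  d = 2
  y = 6
  t = 4
  return 6
After constant-fold (6 stmts):
  c = 2
  x = 4
  d = 2
  y = 6
  t = 4
  return 6
After dead-code-elim (1 stmts):
  return 6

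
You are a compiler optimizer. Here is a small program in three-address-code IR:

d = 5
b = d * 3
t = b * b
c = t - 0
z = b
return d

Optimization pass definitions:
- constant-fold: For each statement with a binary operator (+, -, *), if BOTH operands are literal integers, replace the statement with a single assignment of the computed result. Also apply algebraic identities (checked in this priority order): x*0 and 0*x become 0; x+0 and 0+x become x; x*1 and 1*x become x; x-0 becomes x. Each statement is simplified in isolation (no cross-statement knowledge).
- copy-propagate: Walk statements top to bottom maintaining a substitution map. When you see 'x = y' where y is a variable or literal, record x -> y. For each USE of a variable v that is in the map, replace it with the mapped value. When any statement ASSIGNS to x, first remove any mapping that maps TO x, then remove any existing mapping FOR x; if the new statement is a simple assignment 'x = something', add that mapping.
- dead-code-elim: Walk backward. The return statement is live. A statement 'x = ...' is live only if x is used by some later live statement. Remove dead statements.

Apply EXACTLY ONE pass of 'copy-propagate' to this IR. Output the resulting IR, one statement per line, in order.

Answer: d = 5
b = 5 * 3
t = b * b
c = t - 0
z = b
return 5

Derivation:
Applying copy-propagate statement-by-statement:
  [1] d = 5  (unchanged)
  [2] b = d * 3  -> b = 5 * 3
  [3] t = b * b  (unchanged)
  [4] c = t - 0  (unchanged)
  [5] z = b  (unchanged)
  [6] return d  -> return 5
Result (6 stmts):
  d = 5
  b = 5 * 3
  t = b * b
  c = t - 0
  z = b
  return 5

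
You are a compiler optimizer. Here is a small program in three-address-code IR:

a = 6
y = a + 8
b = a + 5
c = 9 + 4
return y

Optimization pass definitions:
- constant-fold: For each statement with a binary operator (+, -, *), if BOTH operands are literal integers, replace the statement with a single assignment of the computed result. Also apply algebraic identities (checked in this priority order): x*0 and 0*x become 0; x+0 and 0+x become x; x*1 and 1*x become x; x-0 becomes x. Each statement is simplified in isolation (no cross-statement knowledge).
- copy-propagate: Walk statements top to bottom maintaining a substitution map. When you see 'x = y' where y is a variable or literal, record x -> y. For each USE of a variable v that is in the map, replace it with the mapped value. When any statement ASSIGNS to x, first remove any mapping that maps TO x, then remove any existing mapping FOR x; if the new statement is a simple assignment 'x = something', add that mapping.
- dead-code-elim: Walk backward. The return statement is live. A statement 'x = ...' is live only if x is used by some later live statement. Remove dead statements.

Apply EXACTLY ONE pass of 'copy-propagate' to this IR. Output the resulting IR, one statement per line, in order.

Answer: a = 6
y = 6 + 8
b = 6 + 5
c = 9 + 4
return y

Derivation:
Applying copy-propagate statement-by-statement:
  [1] a = 6  (unchanged)
  [2] y = a + 8  -> y = 6 + 8
  [3] b = a + 5  -> b = 6 + 5
  [4] c = 9 + 4  (unchanged)
  [5] return y  (unchanged)
Result (5 stmts):
  a = 6
  y = 6 + 8
  b = 6 + 5
  c = 9 + 4
  return y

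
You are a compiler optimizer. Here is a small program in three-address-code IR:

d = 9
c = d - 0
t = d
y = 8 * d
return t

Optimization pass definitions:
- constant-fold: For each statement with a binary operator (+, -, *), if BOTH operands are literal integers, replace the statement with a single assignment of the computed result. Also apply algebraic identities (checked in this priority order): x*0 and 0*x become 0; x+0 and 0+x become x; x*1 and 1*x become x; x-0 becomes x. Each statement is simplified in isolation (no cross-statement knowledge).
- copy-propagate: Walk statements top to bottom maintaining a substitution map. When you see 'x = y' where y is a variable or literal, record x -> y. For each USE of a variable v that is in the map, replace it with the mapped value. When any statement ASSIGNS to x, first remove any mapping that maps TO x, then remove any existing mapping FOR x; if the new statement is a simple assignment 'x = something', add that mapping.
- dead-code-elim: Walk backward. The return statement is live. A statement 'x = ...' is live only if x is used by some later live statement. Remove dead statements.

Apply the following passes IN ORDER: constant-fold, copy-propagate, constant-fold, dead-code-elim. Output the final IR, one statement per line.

Answer: return 9

Derivation:
Initial IR:
  d = 9
  c = d - 0
  t = d
  y = 8 * d
  return t
After constant-fold (5 stmts):
  d = 9
  c = d
  t = d
  y = 8 * d
  return t
After copy-propagate (5 stmts):
  d = 9
  c = 9
  t = 9
  y = 8 * 9
  return 9
After constant-fold (5 stmts):
  d = 9
  c = 9
  t = 9
  y = 72
  return 9
After dead-code-elim (1 stmts):
  return 9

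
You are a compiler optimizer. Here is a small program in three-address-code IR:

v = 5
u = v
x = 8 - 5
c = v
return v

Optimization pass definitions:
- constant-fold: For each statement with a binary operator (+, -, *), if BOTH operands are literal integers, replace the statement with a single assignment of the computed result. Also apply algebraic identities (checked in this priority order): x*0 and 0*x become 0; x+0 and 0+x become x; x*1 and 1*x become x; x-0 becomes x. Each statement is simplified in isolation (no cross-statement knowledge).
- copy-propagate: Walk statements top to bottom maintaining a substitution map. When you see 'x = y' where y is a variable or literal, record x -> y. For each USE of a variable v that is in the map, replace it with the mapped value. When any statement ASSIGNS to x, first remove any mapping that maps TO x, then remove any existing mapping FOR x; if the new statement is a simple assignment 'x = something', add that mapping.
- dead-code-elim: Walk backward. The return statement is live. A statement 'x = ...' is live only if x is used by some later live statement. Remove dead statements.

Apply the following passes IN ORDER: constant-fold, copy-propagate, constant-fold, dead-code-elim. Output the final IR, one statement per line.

Answer: return 5

Derivation:
Initial IR:
  v = 5
  u = v
  x = 8 - 5
  c = v
  return v
After constant-fold (5 stmts):
  v = 5
  u = v
  x = 3
  c = v
  return v
After copy-propagate (5 stmts):
  v = 5
  u = 5
  x = 3
  c = 5
  return 5
After constant-fold (5 stmts):
  v = 5
  u = 5
  x = 3
  c = 5
  return 5
After dead-code-elim (1 stmts):
  return 5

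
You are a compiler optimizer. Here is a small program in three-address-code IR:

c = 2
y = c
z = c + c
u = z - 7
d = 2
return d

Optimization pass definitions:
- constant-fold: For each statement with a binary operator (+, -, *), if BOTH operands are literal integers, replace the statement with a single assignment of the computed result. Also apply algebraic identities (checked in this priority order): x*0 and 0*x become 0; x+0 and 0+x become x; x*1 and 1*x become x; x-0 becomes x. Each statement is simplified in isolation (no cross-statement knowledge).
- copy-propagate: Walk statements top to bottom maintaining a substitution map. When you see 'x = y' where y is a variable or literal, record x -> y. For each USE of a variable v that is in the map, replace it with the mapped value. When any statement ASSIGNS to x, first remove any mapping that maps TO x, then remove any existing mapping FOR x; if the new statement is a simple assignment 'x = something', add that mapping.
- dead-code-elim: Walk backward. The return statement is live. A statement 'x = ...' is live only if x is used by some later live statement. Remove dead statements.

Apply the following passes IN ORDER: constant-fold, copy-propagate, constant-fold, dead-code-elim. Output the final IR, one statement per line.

Initial IR:
  c = 2
  y = c
  z = c + c
  u = z - 7
  d = 2
  return d
After constant-fold (6 stmts):
  c = 2
  y = c
  z = c + c
  u = z - 7
  d = 2
  return d
After copy-propagate (6 stmts):
  c = 2
  y = 2
  z = 2 + 2
  u = z - 7
  d = 2
  return 2
After constant-fold (6 stmts):
  c = 2
  y = 2
  z = 4
  u = z - 7
  d = 2
  return 2
After dead-code-elim (1 stmts):
  return 2

Answer: return 2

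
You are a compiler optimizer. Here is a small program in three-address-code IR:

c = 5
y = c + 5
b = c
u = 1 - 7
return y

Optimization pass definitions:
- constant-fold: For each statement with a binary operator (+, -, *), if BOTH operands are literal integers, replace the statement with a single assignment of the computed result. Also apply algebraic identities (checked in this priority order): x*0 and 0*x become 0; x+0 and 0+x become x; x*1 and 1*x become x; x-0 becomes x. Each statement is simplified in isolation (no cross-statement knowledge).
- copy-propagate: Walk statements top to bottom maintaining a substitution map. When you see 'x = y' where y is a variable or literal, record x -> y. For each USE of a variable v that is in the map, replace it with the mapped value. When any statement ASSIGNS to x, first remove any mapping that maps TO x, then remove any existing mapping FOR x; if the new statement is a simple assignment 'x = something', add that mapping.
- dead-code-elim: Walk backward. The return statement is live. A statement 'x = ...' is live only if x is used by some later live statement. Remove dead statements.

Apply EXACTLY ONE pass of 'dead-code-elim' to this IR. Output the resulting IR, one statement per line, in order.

Applying dead-code-elim statement-by-statement:
  [5] return y  -> KEEP (return); live=['y']
  [4] u = 1 - 7  -> DEAD (u not live)
  [3] b = c  -> DEAD (b not live)
  [2] y = c + 5  -> KEEP; live=['c']
  [1] c = 5  -> KEEP; live=[]
Result (3 stmts):
  c = 5
  y = c + 5
  return y

Answer: c = 5
y = c + 5
return y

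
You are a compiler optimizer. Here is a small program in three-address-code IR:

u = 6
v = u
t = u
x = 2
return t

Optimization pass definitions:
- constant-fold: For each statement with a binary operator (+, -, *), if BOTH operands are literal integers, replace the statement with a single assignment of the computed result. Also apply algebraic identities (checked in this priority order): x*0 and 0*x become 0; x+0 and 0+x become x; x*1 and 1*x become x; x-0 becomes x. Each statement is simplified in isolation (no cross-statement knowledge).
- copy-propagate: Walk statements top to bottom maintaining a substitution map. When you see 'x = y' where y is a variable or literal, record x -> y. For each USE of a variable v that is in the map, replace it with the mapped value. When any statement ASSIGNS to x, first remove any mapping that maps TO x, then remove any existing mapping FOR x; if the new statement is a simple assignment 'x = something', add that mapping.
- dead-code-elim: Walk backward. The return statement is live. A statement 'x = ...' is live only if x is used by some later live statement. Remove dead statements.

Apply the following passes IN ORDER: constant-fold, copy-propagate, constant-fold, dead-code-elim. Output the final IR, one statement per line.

Initial IR:
  u = 6
  v = u
  t = u
  x = 2
  return t
After constant-fold (5 stmts):
  u = 6
  v = u
  t = u
  x = 2
  return t
After copy-propagate (5 stmts):
  u = 6
  v = 6
  t = 6
  x = 2
  return 6
After constant-fold (5 stmts):
  u = 6
  v = 6
  t = 6
  x = 2
  return 6
After dead-code-elim (1 stmts):
  return 6

Answer: return 6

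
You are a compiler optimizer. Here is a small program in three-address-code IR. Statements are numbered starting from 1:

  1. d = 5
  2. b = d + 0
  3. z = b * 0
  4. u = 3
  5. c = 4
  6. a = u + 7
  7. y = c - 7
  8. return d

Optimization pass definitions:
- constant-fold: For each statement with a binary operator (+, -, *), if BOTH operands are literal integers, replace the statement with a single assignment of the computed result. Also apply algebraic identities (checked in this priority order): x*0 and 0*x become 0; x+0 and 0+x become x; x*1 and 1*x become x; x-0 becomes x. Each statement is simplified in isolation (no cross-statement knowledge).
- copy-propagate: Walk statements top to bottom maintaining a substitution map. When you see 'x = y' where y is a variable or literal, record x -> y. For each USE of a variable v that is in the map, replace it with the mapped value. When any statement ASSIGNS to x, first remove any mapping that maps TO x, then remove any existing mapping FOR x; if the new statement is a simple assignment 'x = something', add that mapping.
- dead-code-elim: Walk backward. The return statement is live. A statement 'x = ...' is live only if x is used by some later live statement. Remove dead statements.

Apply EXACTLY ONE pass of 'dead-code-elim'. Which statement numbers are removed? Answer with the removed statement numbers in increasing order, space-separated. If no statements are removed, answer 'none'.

Backward liveness scan:
Stmt 1 'd = 5': KEEP (d is live); live-in = []
Stmt 2 'b = d + 0': DEAD (b not in live set ['d'])
Stmt 3 'z = b * 0': DEAD (z not in live set ['d'])
Stmt 4 'u = 3': DEAD (u not in live set ['d'])
Stmt 5 'c = 4': DEAD (c not in live set ['d'])
Stmt 6 'a = u + 7': DEAD (a not in live set ['d'])
Stmt 7 'y = c - 7': DEAD (y not in live set ['d'])
Stmt 8 'return d': KEEP (return); live-in = ['d']
Removed statement numbers: [2, 3, 4, 5, 6, 7]
Surviving IR:
  d = 5
  return d

Answer: 2 3 4 5 6 7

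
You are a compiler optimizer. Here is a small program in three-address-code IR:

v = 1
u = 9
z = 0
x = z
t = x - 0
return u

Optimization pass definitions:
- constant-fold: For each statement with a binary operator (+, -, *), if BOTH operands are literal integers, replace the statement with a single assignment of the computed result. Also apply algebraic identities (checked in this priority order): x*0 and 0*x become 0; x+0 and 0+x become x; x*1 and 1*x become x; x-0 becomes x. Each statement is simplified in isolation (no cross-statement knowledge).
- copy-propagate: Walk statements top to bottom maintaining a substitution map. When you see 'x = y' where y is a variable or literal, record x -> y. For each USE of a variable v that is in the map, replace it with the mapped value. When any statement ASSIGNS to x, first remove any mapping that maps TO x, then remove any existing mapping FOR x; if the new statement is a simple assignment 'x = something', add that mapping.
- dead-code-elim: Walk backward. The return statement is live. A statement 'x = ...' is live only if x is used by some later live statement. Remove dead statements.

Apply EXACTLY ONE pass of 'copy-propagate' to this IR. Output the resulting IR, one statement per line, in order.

Answer: v = 1
u = 9
z = 0
x = 0
t = 0 - 0
return 9

Derivation:
Applying copy-propagate statement-by-statement:
  [1] v = 1  (unchanged)
  [2] u = 9  (unchanged)
  [3] z = 0  (unchanged)
  [4] x = z  -> x = 0
  [5] t = x - 0  -> t = 0 - 0
  [6] return u  -> return 9
Result (6 stmts):
  v = 1
  u = 9
  z = 0
  x = 0
  t = 0 - 0
  return 9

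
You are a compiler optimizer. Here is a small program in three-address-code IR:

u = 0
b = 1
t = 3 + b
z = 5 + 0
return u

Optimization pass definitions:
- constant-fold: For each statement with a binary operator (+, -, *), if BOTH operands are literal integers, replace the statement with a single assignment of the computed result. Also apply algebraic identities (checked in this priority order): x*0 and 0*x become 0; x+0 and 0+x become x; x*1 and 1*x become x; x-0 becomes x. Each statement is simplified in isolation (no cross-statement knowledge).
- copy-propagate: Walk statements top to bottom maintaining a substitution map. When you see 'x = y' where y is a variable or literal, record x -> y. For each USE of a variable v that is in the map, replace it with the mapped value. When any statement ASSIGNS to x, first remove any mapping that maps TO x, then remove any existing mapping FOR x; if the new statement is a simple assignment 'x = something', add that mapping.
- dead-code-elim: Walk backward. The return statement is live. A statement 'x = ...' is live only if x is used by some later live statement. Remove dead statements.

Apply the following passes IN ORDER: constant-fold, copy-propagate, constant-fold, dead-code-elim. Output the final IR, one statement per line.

Initial IR:
  u = 0
  b = 1
  t = 3 + b
  z = 5 + 0
  return u
After constant-fold (5 stmts):
  u = 0
  b = 1
  t = 3 + b
  z = 5
  return u
After copy-propagate (5 stmts):
  u = 0
  b = 1
  t = 3 + 1
  z = 5
  return 0
After constant-fold (5 stmts):
  u = 0
  b = 1
  t = 4
  z = 5
  return 0
After dead-code-elim (1 stmts):
  return 0

Answer: return 0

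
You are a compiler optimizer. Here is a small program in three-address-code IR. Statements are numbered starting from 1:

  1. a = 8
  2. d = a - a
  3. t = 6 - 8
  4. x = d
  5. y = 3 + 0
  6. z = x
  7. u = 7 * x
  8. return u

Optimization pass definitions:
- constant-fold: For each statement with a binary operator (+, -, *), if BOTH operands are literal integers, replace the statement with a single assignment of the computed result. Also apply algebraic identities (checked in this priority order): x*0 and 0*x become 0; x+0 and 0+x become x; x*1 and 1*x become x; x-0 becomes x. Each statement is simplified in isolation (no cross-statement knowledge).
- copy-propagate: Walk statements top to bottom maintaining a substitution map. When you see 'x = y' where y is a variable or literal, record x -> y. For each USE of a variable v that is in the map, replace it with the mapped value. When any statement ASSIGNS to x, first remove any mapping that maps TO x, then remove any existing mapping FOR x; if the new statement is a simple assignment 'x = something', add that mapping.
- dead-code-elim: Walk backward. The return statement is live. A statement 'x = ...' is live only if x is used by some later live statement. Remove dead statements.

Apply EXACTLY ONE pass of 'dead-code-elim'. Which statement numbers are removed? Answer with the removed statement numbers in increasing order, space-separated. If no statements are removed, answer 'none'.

Backward liveness scan:
Stmt 1 'a = 8': KEEP (a is live); live-in = []
Stmt 2 'd = a - a': KEEP (d is live); live-in = ['a']
Stmt 3 't = 6 - 8': DEAD (t not in live set ['d'])
Stmt 4 'x = d': KEEP (x is live); live-in = ['d']
Stmt 5 'y = 3 + 0': DEAD (y not in live set ['x'])
Stmt 6 'z = x': DEAD (z not in live set ['x'])
Stmt 7 'u = 7 * x': KEEP (u is live); live-in = ['x']
Stmt 8 'return u': KEEP (return); live-in = ['u']
Removed statement numbers: [3, 5, 6]
Surviving IR:
  a = 8
  d = a - a
  x = d
  u = 7 * x
  return u

Answer: 3 5 6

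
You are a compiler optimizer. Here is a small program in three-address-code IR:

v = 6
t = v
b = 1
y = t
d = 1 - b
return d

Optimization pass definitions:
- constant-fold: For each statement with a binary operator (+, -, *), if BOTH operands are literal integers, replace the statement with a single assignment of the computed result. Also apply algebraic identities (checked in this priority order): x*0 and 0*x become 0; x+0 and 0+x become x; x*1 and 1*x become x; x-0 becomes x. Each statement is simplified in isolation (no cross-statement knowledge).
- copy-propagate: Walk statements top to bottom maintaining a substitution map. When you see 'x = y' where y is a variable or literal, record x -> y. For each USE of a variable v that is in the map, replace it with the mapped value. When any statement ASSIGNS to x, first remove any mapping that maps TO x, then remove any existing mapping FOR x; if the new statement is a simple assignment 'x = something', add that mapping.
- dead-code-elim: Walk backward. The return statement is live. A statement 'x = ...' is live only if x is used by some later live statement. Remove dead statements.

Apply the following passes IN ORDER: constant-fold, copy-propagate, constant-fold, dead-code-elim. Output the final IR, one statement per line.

Answer: d = 0
return d

Derivation:
Initial IR:
  v = 6
  t = v
  b = 1
  y = t
  d = 1 - b
  return d
After constant-fold (6 stmts):
  v = 6
  t = v
  b = 1
  y = t
  d = 1 - b
  return d
After copy-propagate (6 stmts):
  v = 6
  t = 6
  b = 1
  y = 6
  d = 1 - 1
  return d
After constant-fold (6 stmts):
  v = 6
  t = 6
  b = 1
  y = 6
  d = 0
  return d
After dead-code-elim (2 stmts):
  d = 0
  return d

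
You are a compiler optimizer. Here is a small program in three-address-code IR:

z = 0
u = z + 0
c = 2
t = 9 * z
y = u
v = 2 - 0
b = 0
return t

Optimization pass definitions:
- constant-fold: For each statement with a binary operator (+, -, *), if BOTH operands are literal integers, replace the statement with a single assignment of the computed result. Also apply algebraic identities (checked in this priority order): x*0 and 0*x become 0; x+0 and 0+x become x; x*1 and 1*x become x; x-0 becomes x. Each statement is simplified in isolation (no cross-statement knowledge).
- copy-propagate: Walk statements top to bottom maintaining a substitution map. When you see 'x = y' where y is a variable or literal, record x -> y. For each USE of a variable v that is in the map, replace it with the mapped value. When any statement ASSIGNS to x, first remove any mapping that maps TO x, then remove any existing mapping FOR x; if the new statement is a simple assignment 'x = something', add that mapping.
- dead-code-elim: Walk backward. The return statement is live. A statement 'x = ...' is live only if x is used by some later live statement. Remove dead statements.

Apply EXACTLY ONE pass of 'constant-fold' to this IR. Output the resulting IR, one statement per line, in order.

Applying constant-fold statement-by-statement:
  [1] z = 0  (unchanged)
  [2] u = z + 0  -> u = z
  [3] c = 2  (unchanged)
  [4] t = 9 * z  (unchanged)
  [5] y = u  (unchanged)
  [6] v = 2 - 0  -> v = 2
  [7] b = 0  (unchanged)
  [8] return t  (unchanged)
Result (8 stmts):
  z = 0
  u = z
  c = 2
  t = 9 * z
  y = u
  v = 2
  b = 0
  return t

Answer: z = 0
u = z
c = 2
t = 9 * z
y = u
v = 2
b = 0
return t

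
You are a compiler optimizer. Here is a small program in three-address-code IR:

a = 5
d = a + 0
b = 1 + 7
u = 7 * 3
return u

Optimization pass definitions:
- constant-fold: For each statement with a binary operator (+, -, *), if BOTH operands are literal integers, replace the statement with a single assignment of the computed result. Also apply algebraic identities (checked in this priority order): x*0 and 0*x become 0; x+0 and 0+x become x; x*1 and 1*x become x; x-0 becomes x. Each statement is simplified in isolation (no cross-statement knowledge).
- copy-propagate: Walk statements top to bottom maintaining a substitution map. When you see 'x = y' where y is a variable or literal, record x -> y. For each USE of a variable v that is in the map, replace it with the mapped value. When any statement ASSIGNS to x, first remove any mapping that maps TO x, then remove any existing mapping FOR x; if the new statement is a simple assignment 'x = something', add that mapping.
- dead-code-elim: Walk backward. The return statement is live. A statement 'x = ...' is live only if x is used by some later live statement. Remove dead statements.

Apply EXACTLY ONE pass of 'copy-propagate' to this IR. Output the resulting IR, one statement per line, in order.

Applying copy-propagate statement-by-statement:
  [1] a = 5  (unchanged)
  [2] d = a + 0  -> d = 5 + 0
  [3] b = 1 + 7  (unchanged)
  [4] u = 7 * 3  (unchanged)
  [5] return u  (unchanged)
Result (5 stmts):
  a = 5
  d = 5 + 0
  b = 1 + 7
  u = 7 * 3
  return u

Answer: a = 5
d = 5 + 0
b = 1 + 7
u = 7 * 3
return u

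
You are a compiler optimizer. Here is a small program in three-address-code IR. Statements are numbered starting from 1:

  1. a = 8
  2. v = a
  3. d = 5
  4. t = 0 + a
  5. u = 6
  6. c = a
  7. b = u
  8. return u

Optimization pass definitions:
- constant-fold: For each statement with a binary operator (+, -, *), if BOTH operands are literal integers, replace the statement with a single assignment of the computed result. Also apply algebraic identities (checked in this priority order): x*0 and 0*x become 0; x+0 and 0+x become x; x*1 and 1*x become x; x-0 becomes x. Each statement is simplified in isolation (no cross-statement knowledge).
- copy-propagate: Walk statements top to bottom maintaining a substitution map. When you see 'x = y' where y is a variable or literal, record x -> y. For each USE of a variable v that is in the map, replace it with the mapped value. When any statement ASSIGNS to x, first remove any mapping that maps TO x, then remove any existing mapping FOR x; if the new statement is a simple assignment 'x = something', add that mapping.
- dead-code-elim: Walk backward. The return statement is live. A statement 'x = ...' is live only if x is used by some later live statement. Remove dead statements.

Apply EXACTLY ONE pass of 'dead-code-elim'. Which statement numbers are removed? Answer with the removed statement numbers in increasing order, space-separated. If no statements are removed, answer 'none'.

Answer: 1 2 3 4 6 7

Derivation:
Backward liveness scan:
Stmt 1 'a = 8': DEAD (a not in live set [])
Stmt 2 'v = a': DEAD (v not in live set [])
Stmt 3 'd = 5': DEAD (d not in live set [])
Stmt 4 't = 0 + a': DEAD (t not in live set [])
Stmt 5 'u = 6': KEEP (u is live); live-in = []
Stmt 6 'c = a': DEAD (c not in live set ['u'])
Stmt 7 'b = u': DEAD (b not in live set ['u'])
Stmt 8 'return u': KEEP (return); live-in = ['u']
Removed statement numbers: [1, 2, 3, 4, 6, 7]
Surviving IR:
  u = 6
  return u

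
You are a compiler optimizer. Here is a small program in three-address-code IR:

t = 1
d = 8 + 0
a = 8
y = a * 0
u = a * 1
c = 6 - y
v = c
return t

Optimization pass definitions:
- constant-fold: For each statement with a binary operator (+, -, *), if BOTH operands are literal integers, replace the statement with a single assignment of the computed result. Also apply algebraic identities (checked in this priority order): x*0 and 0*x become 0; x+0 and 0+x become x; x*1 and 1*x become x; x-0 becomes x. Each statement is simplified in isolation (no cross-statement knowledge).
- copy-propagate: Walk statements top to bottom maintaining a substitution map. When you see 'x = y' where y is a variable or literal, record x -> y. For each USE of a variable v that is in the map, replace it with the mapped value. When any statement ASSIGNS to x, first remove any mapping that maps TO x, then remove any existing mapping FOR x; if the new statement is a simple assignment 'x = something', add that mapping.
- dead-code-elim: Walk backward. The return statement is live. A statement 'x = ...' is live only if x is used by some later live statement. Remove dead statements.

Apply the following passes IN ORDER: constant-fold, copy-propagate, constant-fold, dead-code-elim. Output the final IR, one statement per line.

Initial IR:
  t = 1
  d = 8 + 0
  a = 8
  y = a * 0
  u = a * 1
  c = 6 - y
  v = c
  return t
After constant-fold (8 stmts):
  t = 1
  d = 8
  a = 8
  y = 0
  u = a
  c = 6 - y
  v = c
  return t
After copy-propagate (8 stmts):
  t = 1
  d = 8
  a = 8
  y = 0
  u = 8
  c = 6 - 0
  v = c
  return 1
After constant-fold (8 stmts):
  t = 1
  d = 8
  a = 8
  y = 0
  u = 8
  c = 6
  v = c
  return 1
After dead-code-elim (1 stmts):
  return 1

Answer: return 1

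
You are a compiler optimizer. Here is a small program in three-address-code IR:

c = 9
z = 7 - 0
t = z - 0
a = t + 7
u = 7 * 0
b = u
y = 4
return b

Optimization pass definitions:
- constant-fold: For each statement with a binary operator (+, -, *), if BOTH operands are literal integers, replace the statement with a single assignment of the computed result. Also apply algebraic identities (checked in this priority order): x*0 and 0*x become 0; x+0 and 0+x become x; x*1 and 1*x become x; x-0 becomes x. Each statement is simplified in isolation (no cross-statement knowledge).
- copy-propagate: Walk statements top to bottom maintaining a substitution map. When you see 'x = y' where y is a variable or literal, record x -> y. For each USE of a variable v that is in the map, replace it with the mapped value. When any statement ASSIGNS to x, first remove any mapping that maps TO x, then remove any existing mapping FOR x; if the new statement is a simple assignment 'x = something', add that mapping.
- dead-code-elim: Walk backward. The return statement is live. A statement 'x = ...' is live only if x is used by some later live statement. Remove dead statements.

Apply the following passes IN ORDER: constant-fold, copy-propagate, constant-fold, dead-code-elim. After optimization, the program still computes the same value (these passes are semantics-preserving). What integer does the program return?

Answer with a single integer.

Initial IR:
  c = 9
  z = 7 - 0
  t = z - 0
  a = t + 7
  u = 7 * 0
  b = u
  y = 4
  return b
After constant-fold (8 stmts):
  c = 9
  z = 7
  t = z
  a = t + 7
  u = 0
  b = u
  y = 4
  return b
After copy-propagate (8 stmts):
  c = 9
  z = 7
  t = 7
  a = 7 + 7
  u = 0
  b = 0
  y = 4
  return 0
After constant-fold (8 stmts):
  c = 9
  z = 7
  t = 7
  a = 14
  u = 0
  b = 0
  y = 4
  return 0
After dead-code-elim (1 stmts):
  return 0
Evaluate:
  c = 9  =>  c = 9
  z = 7 - 0  =>  z = 7
  t = z - 0  =>  t = 7
  a = t + 7  =>  a = 14
  u = 7 * 0  =>  u = 0
  b = u  =>  b = 0
  y = 4  =>  y = 4
  return b = 0

Answer: 0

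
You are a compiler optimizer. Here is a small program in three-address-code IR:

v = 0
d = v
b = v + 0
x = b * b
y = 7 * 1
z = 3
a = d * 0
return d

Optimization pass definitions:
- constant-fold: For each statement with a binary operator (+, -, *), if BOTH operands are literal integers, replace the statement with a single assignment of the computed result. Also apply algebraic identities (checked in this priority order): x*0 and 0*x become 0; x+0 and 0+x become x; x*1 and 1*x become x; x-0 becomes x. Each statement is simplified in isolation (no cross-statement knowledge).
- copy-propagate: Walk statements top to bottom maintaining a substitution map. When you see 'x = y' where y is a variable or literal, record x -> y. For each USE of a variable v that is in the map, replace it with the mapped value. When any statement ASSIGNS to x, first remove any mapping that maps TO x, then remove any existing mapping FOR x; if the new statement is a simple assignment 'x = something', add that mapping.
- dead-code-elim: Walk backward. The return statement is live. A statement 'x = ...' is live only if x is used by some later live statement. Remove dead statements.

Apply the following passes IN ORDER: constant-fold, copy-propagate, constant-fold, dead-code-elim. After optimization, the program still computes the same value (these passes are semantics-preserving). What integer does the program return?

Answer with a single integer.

Initial IR:
  v = 0
  d = v
  b = v + 0
  x = b * b
  y = 7 * 1
  z = 3
  a = d * 0
  return d
After constant-fold (8 stmts):
  v = 0
  d = v
  b = v
  x = b * b
  y = 7
  z = 3
  a = 0
  return d
After copy-propagate (8 stmts):
  v = 0
  d = 0
  b = 0
  x = 0 * 0
  y = 7
  z = 3
  a = 0
  return 0
After constant-fold (8 stmts):
  v = 0
  d = 0
  b = 0
  x = 0
  y = 7
  z = 3
  a = 0
  return 0
After dead-code-elim (1 stmts):
  return 0
Evaluate:
  v = 0  =>  v = 0
  d = v  =>  d = 0
  b = v + 0  =>  b = 0
  x = b * b  =>  x = 0
  y = 7 * 1  =>  y = 7
  z = 3  =>  z = 3
  a = d * 0  =>  a = 0
  return d = 0

Answer: 0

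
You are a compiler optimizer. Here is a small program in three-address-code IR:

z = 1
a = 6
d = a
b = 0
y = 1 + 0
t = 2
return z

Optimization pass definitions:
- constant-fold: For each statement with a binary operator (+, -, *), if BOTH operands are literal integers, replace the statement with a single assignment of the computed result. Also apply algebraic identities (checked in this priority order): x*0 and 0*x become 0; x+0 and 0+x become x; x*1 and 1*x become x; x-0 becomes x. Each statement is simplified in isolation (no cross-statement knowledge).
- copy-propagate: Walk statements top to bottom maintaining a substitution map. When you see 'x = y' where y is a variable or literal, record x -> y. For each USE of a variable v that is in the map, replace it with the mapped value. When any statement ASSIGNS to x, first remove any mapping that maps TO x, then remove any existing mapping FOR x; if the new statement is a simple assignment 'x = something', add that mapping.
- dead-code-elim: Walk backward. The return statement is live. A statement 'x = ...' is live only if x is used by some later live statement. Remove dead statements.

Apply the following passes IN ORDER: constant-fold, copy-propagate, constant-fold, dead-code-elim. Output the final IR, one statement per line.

Answer: return 1

Derivation:
Initial IR:
  z = 1
  a = 6
  d = a
  b = 0
  y = 1 + 0
  t = 2
  return z
After constant-fold (7 stmts):
  z = 1
  a = 6
  d = a
  b = 0
  y = 1
  t = 2
  return z
After copy-propagate (7 stmts):
  z = 1
  a = 6
  d = 6
  b = 0
  y = 1
  t = 2
  return 1
After constant-fold (7 stmts):
  z = 1
  a = 6
  d = 6
  b = 0
  y = 1
  t = 2
  return 1
After dead-code-elim (1 stmts):
  return 1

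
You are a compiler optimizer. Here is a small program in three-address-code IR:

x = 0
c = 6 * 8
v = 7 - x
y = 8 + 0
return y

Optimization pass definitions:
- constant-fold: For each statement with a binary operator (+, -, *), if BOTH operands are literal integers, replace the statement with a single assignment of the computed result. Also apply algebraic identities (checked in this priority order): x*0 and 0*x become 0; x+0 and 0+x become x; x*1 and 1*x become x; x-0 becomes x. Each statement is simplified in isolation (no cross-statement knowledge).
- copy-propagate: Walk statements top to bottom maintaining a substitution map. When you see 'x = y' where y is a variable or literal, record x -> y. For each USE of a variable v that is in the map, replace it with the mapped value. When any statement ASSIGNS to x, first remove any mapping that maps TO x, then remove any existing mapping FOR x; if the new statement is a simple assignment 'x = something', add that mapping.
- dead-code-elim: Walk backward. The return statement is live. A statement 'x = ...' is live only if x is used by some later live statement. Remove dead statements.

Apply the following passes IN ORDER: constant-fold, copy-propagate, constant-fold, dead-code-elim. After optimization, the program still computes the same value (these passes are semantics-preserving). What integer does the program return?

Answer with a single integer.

Answer: 8

Derivation:
Initial IR:
  x = 0
  c = 6 * 8
  v = 7 - x
  y = 8 + 0
  return y
After constant-fold (5 stmts):
  x = 0
  c = 48
  v = 7 - x
  y = 8
  return y
After copy-propagate (5 stmts):
  x = 0
  c = 48
  v = 7 - 0
  y = 8
  return 8
After constant-fold (5 stmts):
  x = 0
  c = 48
  v = 7
  y = 8
  return 8
After dead-code-elim (1 stmts):
  return 8
Evaluate:
  x = 0  =>  x = 0
  c = 6 * 8  =>  c = 48
  v = 7 - x  =>  v = 7
  y = 8 + 0  =>  y = 8
  return y = 8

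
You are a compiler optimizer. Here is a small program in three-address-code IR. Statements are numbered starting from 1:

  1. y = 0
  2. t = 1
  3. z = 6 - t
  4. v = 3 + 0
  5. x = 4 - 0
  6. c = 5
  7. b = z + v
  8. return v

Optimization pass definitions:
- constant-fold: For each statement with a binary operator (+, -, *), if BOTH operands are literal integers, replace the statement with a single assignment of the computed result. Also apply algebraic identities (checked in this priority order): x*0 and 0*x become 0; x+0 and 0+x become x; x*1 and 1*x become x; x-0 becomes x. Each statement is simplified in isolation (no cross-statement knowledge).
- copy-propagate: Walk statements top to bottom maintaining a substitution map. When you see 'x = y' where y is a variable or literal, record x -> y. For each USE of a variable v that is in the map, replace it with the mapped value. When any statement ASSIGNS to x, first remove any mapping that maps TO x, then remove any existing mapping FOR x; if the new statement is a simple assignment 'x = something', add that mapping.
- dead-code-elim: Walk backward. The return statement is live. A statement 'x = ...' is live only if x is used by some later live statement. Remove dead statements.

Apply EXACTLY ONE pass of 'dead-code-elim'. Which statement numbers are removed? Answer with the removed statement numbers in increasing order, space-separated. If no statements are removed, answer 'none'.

Backward liveness scan:
Stmt 1 'y = 0': DEAD (y not in live set [])
Stmt 2 't = 1': DEAD (t not in live set [])
Stmt 3 'z = 6 - t': DEAD (z not in live set [])
Stmt 4 'v = 3 + 0': KEEP (v is live); live-in = []
Stmt 5 'x = 4 - 0': DEAD (x not in live set ['v'])
Stmt 6 'c = 5': DEAD (c not in live set ['v'])
Stmt 7 'b = z + v': DEAD (b not in live set ['v'])
Stmt 8 'return v': KEEP (return); live-in = ['v']
Removed statement numbers: [1, 2, 3, 5, 6, 7]
Surviving IR:
  v = 3 + 0
  return v

Answer: 1 2 3 5 6 7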